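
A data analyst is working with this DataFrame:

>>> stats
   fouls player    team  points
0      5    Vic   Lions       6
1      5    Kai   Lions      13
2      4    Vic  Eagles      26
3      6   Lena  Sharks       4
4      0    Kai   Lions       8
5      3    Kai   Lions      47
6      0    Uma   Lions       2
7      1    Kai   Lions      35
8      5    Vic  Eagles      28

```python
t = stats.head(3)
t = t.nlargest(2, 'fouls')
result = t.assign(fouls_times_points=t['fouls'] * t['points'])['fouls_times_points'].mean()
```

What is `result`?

47.5

take first 3 rows:
   fouls player    team  points
0      5    Vic   Lions       6
1      5    Kai   Lions      13
2      4    Vic  Eagles      26
take 2 rows with largest fouls:
   fouls player   team  points
0      5    Vic  Lions       6
1      5    Kai  Lions      13
add column fouls_times_points = t['fouls'] * t['points']:
   fouls player   team  points  fouls_times_points
0      5    Vic  Lions       6                  30
1      5    Kai  Lions      13                  65
Reading off the mean of column 'fouls_times_points', we get 47.5.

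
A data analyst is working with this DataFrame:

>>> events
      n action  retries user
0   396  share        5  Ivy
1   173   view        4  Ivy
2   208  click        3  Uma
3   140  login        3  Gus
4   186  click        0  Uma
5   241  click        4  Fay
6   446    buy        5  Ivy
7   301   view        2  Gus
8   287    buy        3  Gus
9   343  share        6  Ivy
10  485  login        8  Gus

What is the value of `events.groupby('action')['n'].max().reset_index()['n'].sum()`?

1869

group by action, max of n:
action
buy      446
click    241
login    485
share    396
view     301
Name: n, dtype: int64
reset_index():
  action    n
0    buy  446
1  click  241
2  login  485
3  share  396
4   view  301
Finally, sum of column 'n' = 1869.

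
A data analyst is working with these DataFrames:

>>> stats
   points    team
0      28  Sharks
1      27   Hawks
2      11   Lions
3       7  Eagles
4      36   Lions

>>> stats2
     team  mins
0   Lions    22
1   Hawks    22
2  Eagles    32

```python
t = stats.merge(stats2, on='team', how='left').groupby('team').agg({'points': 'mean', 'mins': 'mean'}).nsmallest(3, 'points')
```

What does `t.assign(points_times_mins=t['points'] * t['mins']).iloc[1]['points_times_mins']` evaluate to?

merge on 'team' (how='left') → 5 rows:
   points    team  mins
0      28  Sharks   NaN
1      27   Hawks  22.0
2      11   Lions  22.0
3       7  Eagles  32.0
4      36   Lions  22.0
group by team: mean(points), mean(mins):
        points  mins
team                
Eagles     7.0  32.0
Hawks     27.0  22.0
Lions     23.5  22.0
Sharks    28.0   NaN
take 3 rows with smallest points:
        points  mins
team                
Eagles     7.0  32.0
Lions     23.5  22.0
Hawks     27.0  22.0
add column points_times_mins = t['points'] * t['mins']:
        points  mins  points_times_mins
team                                   
Eagles     7.0  32.0              224.0
Lions     23.5  22.0              517.0
Hawks     27.0  22.0              594.0
value at position 1, column 'points_times_mins' → 517.0

517.0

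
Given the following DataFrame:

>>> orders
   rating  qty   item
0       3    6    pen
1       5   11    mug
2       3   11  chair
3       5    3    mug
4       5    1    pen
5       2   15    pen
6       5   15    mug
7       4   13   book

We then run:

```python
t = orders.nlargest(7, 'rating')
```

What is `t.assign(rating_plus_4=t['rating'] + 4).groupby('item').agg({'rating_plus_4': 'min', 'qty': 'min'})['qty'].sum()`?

28

take 7 rows with largest rating:
   rating  qty   item
1       5   11    mug
3       5    3    mug
4       5    1    pen
6       5   15    mug
7       4   13   book
0       3    6    pen
2       3   11  chair
add column rating_plus_4 = t['rating'] + 4:
   rating  qty   item  rating_plus_4
1       5   11    mug              9
3       5    3    mug              9
4       5    1    pen              9
6       5   15    mug              9
7       4   13   book              8
0       3    6    pen              7
2       3   11  chair              7
group by item: min(rating_plus_4), min(qty):
       rating_plus_4  qty
item                     
book               8   13
chair              7   11
mug                9    3
pen                7    1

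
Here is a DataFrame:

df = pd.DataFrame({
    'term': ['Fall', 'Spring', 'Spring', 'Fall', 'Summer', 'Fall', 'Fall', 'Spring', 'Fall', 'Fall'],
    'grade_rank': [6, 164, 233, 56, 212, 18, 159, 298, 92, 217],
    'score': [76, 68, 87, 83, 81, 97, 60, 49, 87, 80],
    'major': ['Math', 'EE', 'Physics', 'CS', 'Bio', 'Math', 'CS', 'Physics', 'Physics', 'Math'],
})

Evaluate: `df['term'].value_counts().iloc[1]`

value_counts of term:
term
Fall      6
Spring    3
Summer    1
Name: count, dtype: int64

3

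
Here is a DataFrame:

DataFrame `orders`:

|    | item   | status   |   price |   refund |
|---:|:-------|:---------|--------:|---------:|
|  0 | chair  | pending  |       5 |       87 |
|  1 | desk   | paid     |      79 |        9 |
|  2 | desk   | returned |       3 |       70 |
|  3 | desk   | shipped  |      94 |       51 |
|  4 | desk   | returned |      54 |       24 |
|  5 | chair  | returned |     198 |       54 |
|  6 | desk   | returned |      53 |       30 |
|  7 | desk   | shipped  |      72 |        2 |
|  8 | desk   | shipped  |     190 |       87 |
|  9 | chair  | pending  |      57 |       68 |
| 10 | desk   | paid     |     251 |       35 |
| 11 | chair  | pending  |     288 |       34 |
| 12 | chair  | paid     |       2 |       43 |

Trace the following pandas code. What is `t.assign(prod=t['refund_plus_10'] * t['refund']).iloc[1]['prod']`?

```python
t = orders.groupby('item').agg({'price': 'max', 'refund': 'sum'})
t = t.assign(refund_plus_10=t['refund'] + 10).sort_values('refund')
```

97944

group by item: max(price), sum(refund):
       price  refund
item                
chair    288     286
desk     251     308
add column refund_plus_10 = t['refund'] + 10:
       price  refund  refund_plus_10
item                                
chair    288     286             296
desk     251     308             318
sort by refund:
       price  refund  refund_plus_10
item                                
chair    288     286             296
desk     251     308             318
add column prod = t['refund_plus_10'] * t['refund']:
       price  refund  refund_plus_10   prod
item                                       
chair    288     286             296  84656
desk     251     308             318  97944
So iloc[1]['prod'] = 97944.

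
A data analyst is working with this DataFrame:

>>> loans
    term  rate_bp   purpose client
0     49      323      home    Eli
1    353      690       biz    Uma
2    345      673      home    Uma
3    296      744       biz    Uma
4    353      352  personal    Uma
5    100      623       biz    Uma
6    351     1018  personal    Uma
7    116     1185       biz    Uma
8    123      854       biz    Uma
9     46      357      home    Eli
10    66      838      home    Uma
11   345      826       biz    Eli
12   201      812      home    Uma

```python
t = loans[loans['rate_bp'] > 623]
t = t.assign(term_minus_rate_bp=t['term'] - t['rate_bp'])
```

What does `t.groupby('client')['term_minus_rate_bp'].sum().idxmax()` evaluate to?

Eli

filter rows where rate_bp > 623:
    term  rate_bp   purpose client
1    353      690       biz    Uma
2    345      673      home    Uma
3    296      744       biz    Uma
6    351     1018  personal    Uma
7    116     1185       biz    Uma
8    123      854       biz    Uma
10    66      838      home    Uma
11   345      826       biz    Eli
12   201      812      home    Uma
add column term_minus_rate_bp = t['term'] - t['rate_bp']:
    term  rate_bp   purpose client  term_minus_rate_bp
1    353      690       biz    Uma                -337
2    345      673      home    Uma                -328
3    296      744       biz    Uma                -448
6    351     1018  personal    Uma                -667
7    116     1185       biz    Uma               -1069
8    123      854       biz    Uma                -731
10    66      838      home    Uma                -772
11   345      826       biz    Eli                -481
12   201      812      home    Uma                -611
group by client, sum of term_minus_rate_bp:
client
Eli    -481
Uma   -4963
Name: term_minus_rate_bp, dtype: int64
Reading off the label with the largest value, we get Eli.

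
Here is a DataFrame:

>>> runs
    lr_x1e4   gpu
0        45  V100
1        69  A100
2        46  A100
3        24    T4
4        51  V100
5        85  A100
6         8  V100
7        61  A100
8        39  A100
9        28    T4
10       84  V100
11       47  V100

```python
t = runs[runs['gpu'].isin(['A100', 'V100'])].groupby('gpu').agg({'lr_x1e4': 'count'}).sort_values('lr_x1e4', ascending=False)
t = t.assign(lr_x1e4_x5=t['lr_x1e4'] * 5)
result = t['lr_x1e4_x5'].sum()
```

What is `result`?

50

filter rows where gpu in ['A100', 'V100']:
    lr_x1e4   gpu
0        45  V100
1        69  A100
2        46  A100
4        51  V100
5        85  A100
6         8  V100
7        61  A100
8        39  A100
10       84  V100
11       47  V100
group by gpu, count of lr_x1e4:
      lr_x1e4
gpu          
A100        5
V100        5
sort by lr_x1e4 descending:
      lr_x1e4
gpu          
A100        5
V100        5
add column lr_x1e4_x5 = t['lr_x1e4'] * 5:
      lr_x1e4  lr_x1e4_x5
gpu                      
A100        5          25
V100        5          25
sum of column 'lr_x1e4_x5' → 50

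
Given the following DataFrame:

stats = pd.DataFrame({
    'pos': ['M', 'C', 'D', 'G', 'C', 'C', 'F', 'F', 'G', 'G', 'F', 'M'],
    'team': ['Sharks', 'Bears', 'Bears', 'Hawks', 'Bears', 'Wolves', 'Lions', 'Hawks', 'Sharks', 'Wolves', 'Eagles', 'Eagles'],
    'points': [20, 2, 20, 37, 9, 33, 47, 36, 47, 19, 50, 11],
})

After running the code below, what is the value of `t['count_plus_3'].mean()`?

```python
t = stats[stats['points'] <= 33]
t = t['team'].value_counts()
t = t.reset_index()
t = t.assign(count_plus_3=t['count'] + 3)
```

4.75

filter rows where points <= 33:
   pos    team  points
0    M  Sharks      20
1    C   Bears       2
2    D   Bears      20
4    C   Bears       9
5    C  Wolves      33
9    G  Wolves      19
11   M  Eagles      11
value_counts of team:
team
Bears     3
Wolves    2
Sharks    1
Eagles    1
Name: count, dtype: int64
reset_index():
     team  count
0   Bears      3
1  Wolves      2
2  Sharks      1
3  Eagles      1
add column count_plus_3 = t['count'] + 3:
     team  count  count_plus_3
0   Bears      3             6
1  Wolves      2             5
2  Sharks      1             4
3  Eagles      1             4
mean of column 'count_plus_3' → 4.75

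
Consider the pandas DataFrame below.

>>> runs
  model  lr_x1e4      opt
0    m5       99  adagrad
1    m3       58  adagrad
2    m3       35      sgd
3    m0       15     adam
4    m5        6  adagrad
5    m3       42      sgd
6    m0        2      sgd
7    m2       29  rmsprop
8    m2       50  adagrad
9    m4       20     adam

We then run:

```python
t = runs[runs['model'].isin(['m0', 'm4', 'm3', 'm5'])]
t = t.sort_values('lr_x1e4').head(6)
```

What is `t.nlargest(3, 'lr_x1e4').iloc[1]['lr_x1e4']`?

35

filter rows where model in ['m0', 'm4', 'm3', 'm5']:
  model  lr_x1e4      opt
0    m5       99  adagrad
1    m3       58  adagrad
2    m3       35      sgd
3    m0       15     adam
4    m5        6  adagrad
5    m3       42      sgd
6    m0        2      sgd
9    m4       20     adam
sort by lr_x1e4:
  model  lr_x1e4      opt
6    m0        2      sgd
4    m5        6  adagrad
3    m0       15     adam
9    m4       20     adam
2    m3       35      sgd
5    m3       42      sgd
1    m3       58  adagrad
0    m5       99  adagrad
take first 6 rows:
  model  lr_x1e4      opt
6    m0        2      sgd
4    m5        6  adagrad
3    m0       15     adam
9    m4       20     adam
2    m3       35      sgd
5    m3       42      sgd
take 3 rows with largest lr_x1e4:
  model  lr_x1e4   opt
5    m3       42   sgd
2    m3       35   sgd
9    m4       20  adam
The value at position 1, column 'lr_x1e4' is 35.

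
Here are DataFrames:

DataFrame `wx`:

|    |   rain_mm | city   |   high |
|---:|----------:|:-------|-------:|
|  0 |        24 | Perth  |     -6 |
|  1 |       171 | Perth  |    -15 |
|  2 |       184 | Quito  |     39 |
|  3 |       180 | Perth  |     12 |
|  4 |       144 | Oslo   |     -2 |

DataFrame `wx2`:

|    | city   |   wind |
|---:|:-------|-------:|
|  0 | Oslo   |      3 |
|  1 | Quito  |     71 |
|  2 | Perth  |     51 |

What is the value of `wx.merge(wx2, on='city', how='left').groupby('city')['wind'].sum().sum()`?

227

merge on 'city' (how='left') → 5 rows:
   rain_mm   city  high  wind
0       24  Perth    -6    51
1      171  Perth   -15    51
2      184  Quito    39    71
3      180  Perth    12    51
4      144   Oslo    -2     3
group by city, sum of wind:
city
Oslo       3
Perth    153
Quito     71
Name: wind, dtype: int64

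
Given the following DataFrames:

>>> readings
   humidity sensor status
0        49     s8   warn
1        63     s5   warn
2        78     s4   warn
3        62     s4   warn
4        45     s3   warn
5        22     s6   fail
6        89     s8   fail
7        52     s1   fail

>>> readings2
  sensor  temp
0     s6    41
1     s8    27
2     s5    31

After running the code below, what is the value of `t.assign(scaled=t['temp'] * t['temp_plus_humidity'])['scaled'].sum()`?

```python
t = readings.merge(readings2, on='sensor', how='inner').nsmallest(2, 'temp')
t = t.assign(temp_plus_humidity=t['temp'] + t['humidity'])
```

merge on 'sensor' (how='inner') → 4 rows:
   humidity sensor status  temp
0        49     s8   warn    27
1        63     s5   warn    31
2        22     s6   fail    41
3        89     s8   fail    27
take 2 rows with smallest temp:
   humidity sensor status  temp
0        49     s8   warn    27
3        89     s8   fail    27
add column temp_plus_humidity = t['temp'] + t['humidity']:
   humidity sensor status  temp  temp_plus_humidity
0        49     s8   warn    27                  76
3        89     s8   fail    27                 116
add column scaled = t['temp'] * t['temp_plus_humidity']:
   humidity sensor status  temp  temp_plus_humidity  scaled
0        49     s8   warn    27                  76    2052
3        89     s8   fail    27                 116    3132

5184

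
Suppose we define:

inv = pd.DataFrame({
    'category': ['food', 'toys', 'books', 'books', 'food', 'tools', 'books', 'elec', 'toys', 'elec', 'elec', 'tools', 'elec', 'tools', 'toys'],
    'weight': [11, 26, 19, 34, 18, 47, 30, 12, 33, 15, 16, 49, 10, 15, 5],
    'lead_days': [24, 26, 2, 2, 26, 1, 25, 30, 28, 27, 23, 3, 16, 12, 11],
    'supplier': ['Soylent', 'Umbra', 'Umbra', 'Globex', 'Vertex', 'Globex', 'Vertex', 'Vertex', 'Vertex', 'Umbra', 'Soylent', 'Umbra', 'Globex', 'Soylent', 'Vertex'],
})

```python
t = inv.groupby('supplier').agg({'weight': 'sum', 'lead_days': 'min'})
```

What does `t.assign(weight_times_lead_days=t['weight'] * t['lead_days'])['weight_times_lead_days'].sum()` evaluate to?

1891

group by supplier: sum(weight), min(lead_days):
          weight  lead_days
supplier                   
Globex        91          1
Soylent       42         12
Umbra        109          2
Vertex        98         11
add column weight_times_lead_days = t['weight'] * t['lead_days']:
          weight  lead_days  weight_times_lead_days
supplier                                           
Globex        91          1                      91
Soylent       42         12                     504
Umbra        109          2                     218
Vertex        98         11                    1078
The sum of column 'weight_times_lead_days' is 1891.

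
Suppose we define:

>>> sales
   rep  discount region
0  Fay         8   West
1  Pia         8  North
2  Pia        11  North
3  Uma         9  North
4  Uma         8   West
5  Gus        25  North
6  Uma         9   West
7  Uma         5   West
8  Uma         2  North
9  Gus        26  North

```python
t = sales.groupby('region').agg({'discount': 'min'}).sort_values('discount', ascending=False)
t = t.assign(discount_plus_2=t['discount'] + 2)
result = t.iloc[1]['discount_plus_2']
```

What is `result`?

group by region, min of discount:
        discount
region          
North          2
West           5
sort by discount descending:
        discount
region          
West           5
North          2
add column discount_plus_2 = t['discount'] + 2:
        discount  discount_plus_2
region                           
West           5                7
North          2                4
Finally, value at position 1, column 'discount_plus_2' = 4.

4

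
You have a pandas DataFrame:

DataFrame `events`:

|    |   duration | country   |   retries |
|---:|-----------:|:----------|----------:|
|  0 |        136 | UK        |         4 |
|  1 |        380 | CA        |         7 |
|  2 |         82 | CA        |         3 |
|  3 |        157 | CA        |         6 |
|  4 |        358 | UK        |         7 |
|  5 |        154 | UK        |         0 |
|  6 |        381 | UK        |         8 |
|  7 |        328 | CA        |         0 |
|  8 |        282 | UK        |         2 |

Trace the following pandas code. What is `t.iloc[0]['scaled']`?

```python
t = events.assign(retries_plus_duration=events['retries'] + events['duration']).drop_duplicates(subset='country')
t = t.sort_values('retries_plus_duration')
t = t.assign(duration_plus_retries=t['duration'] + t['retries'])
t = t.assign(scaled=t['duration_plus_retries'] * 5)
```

add column retries_plus_duration = events['retries'] + events['duration']:
   duration country  retries  retries_plus_duration
0       136      UK        4                    140
1       380      CA        7                    387
2        82      CA        3                     85
3       157      CA        6                    163
4       358      UK        7                    365
5       154      UK        0                    154
6       381      UK        8                    389
7       328      CA        0                    328
8       282      UK        2                    284
drop duplicate country (keep=first):
   duration country  retries  retries_plus_duration
0       136      UK        4                    140
1       380      CA        7                    387
sort by retries_plus_duration:
   duration country  retries  retries_plus_duration
0       136      UK        4                    140
1       380      CA        7                    387
add column duration_plus_retries = t['duration'] + t['retries']:
   duration country  retries  retries_plus_duration  duration_plus_retries
0       136      UK        4                    140                    140
1       380      CA        7                    387                    387
add column scaled = t['duration_plus_retries'] * 5:
   duration country  retries  retries_plus_duration  duration_plus_retries  scaled
0       136      UK        4                    140                    140     700
1       380      CA        7                    387                    387    1935

700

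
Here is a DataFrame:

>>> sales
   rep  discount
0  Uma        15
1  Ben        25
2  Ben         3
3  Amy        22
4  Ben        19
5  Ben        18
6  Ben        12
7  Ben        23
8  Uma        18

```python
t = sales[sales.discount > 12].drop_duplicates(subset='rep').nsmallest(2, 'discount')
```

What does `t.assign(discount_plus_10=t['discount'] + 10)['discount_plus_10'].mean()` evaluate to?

filter rows where discount > 12:
   rep  discount
0  Uma        15
1  Ben        25
3  Amy        22
4  Ben        19
5  Ben        18
7  Ben        23
8  Uma        18
drop duplicate rep (keep=first):
   rep  discount
0  Uma        15
1  Ben        25
3  Amy        22
take 2 rows with smallest discount:
   rep  discount
0  Uma        15
3  Amy        22
add column discount_plus_10 = t['discount'] + 10:
   rep  discount  discount_plus_10
0  Uma        15                25
3  Amy        22                32
Taking the mean of column 'discount_plus_10' gives 28.5.

28.5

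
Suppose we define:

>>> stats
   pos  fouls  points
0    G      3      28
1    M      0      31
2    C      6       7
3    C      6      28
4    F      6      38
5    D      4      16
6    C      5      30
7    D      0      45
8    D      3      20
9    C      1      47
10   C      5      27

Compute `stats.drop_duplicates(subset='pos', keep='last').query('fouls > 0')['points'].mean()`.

drop duplicate pos (keep=last):
   pos  fouls  points
0    G      3      28
1    M      0      31
4    F      6      38
8    D      3      20
10   C      5      27
filter rows where fouls > 0:
   pos  fouls  points
0    G      3      28
4    F      6      38
8    D      3      20
10   C      5      27
The mean of column 'points' is 28.25.

28.25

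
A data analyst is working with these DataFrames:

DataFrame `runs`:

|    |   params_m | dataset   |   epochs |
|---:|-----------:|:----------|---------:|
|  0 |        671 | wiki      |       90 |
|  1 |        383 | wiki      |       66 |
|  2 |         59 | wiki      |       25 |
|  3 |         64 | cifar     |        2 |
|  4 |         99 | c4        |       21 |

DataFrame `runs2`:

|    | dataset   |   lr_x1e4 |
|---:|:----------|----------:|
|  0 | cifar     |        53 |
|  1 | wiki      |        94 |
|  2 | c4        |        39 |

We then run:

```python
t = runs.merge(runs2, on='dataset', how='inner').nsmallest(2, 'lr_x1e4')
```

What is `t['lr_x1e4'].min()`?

merge on 'dataset' (how='inner') → 5 rows:
   params_m dataset  epochs  lr_x1e4
0       671    wiki      90       94
1       383    wiki      66       94
2        59    wiki      25       94
3        64   cifar       2       53
4        99      c4      21       39
take 2 rows with smallest lr_x1e4:
   params_m dataset  epochs  lr_x1e4
4        99      c4      21       39
3        64   cifar       2       53
Then the min of column 'lr_x1e4': 39

39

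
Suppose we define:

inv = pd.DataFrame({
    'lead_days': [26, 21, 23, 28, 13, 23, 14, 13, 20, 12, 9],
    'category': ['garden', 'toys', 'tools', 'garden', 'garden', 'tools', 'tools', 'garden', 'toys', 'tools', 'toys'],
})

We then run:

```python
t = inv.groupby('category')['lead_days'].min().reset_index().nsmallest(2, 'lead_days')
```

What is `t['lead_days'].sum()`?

21

group by category, min of lead_days:
category
garden    13
tools     12
toys       9
Name: lead_days, dtype: int64
reset_index():
  category  lead_days
0   garden         13
1    tools         12
2     toys          9
take 2 rows with smallest lead_days:
  category  lead_days
2     toys          9
1    tools         12
The sum of column 'lead_days' is 21.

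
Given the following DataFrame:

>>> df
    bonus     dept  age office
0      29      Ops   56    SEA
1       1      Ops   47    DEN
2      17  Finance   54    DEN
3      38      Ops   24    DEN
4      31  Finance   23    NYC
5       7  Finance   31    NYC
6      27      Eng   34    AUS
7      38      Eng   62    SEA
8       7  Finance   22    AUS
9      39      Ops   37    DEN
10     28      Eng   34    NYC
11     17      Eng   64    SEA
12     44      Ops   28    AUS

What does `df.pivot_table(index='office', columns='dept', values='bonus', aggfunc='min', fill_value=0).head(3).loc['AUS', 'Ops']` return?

pivot: rows=office, cols=dept, min(bonus):
dept    Eng  Finance  Ops
office                   
AUS      27        7   44
DEN       0       17    1
NYC      28        7    0
SEA      17        0   29
take first 3 rows:
dept    Eng  Finance  Ops
office                   
AUS      27        7   44
DEN       0       17    1
NYC      28        7    0
Hence 44.

44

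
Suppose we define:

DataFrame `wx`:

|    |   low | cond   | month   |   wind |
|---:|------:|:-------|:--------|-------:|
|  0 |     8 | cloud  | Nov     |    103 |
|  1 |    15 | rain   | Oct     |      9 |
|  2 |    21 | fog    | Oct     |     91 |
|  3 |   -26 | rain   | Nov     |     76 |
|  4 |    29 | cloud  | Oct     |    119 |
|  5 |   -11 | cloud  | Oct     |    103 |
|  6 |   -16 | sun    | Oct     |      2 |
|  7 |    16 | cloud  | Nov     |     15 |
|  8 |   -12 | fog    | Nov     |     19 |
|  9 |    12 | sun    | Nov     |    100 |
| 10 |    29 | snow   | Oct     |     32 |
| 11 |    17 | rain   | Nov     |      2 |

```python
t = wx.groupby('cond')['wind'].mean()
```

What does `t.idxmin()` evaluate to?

group by cond, mean of wind:
cond
cloud    85.0
fog      55.0
rain     29.0
snow     32.0
sun      51.0
Name: wind, dtype: float64
Reading off the label with the smallest value, we get rain.

rain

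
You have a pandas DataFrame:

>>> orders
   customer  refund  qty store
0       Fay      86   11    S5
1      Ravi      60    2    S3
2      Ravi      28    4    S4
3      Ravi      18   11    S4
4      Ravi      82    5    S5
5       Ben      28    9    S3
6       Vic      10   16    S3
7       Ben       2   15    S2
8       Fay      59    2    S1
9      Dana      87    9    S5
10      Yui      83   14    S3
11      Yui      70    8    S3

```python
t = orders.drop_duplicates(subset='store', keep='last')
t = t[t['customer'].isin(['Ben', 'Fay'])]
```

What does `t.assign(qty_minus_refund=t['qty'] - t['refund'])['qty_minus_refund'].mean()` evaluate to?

-22.0

drop duplicate store (keep=last):
   customer  refund  qty store
3      Ravi      18   11    S4
7       Ben       2   15    S2
8       Fay      59    2    S1
9      Dana      87    9    S5
11      Yui      70    8    S3
filter rows where customer in ['Ben', 'Fay']:
  customer  refund  qty store
7      Ben       2   15    S2
8      Fay      59    2    S1
add column qty_minus_refund = t['qty'] - t['refund']:
  customer  refund  qty store  qty_minus_refund
7      Ben       2   15    S2                13
8      Fay      59    2    S1               -57
Reading off the mean of column 'qty_minus_refund', we get -22.0.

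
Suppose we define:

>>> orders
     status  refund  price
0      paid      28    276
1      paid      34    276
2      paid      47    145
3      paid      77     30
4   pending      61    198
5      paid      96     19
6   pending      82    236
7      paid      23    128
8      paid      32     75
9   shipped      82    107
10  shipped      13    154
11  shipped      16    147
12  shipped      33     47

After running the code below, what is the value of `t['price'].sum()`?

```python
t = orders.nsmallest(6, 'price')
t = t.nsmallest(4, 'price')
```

171

take 6 rows with smallest price:
     status  refund  price
5      paid      96     19
3      paid      77     30
12  shipped      33     47
8      paid      32     75
9   shipped      82    107
7      paid      23    128
take 4 rows with smallest price:
     status  refund  price
5      paid      96     19
3      paid      77     30
12  shipped      33     47
8      paid      32     75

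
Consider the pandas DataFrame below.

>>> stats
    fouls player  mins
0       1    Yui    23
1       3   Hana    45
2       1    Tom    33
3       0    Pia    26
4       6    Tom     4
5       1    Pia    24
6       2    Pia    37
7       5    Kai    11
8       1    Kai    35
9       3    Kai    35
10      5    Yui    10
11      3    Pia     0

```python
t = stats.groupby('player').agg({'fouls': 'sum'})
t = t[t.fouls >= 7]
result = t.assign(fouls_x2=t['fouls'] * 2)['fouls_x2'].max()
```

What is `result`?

18

group by player, sum of fouls:
        fouls
player       
Hana        3
Kai         9
Pia         6
Tom         7
Yui         6
filter rows where fouls >= 7:
        fouls
player       
Kai         9
Tom         7
add column fouls_x2 = t['fouls'] * 2:
        fouls  fouls_x2
player                 
Kai         9        18
Tom         7        14
Reading off the max of column 'fouls_x2', we get 18.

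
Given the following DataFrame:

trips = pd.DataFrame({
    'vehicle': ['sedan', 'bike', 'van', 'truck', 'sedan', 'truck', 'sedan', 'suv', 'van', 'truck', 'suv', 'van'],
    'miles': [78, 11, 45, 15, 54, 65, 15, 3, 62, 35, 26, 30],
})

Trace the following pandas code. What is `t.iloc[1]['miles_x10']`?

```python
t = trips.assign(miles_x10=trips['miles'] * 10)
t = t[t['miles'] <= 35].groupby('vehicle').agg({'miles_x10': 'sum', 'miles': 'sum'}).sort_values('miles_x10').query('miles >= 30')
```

add column miles_x10 = trips['miles'] * 10:
   vehicle  miles  miles_x10
0    sedan     78        780
1     bike     11        110
2      van     45        450
3    truck     15        150
4    sedan     54        540
5    truck     65        650
6    sedan     15        150
7      suv      3         30
8      van     62        620
9    truck     35        350
10     suv     26        260
11     van     30        300
filter rows where miles <= 35:
   vehicle  miles  miles_x10
1     bike     11        110
3    truck     15        150
6    sedan     15        150
7      suv      3         30
9    truck     35        350
10     suv     26        260
11     van     30        300
group by vehicle: sum(miles_x10), sum(miles):
         miles_x10  miles
vehicle                  
bike           110     11
sedan          150     15
suv            290     29
truck          500     50
van            300     30
sort by miles_x10:
         miles_x10  miles
vehicle                  
bike           110     11
sedan          150     15
suv            290     29
van            300     30
truck          500     50
filter rows where miles >= 30:
         miles_x10  miles
vehicle                  
van            300     30
truck          500     50

500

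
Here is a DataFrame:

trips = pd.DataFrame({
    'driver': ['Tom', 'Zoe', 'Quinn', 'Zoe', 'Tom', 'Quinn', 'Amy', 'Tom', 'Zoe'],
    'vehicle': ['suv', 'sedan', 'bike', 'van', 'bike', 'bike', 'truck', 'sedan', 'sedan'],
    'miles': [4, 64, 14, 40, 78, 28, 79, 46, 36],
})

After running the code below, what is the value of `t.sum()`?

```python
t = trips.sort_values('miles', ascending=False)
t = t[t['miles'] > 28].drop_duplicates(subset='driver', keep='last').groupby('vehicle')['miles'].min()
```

sort by miles descending:
  driver vehicle  miles
6    Amy   truck     79
4    Tom    bike     78
1    Zoe   sedan     64
7    Tom   sedan     46
3    Zoe     van     40
8    Zoe   sedan     36
5  Quinn    bike     28
2  Quinn    bike     14
0    Tom     suv      4
filter rows where miles > 28:
  driver vehicle  miles
6    Amy   truck     79
4    Tom    bike     78
1    Zoe   sedan     64
7    Tom   sedan     46
3    Zoe     van     40
8    Zoe   sedan     36
drop duplicate driver (keep=last):
  driver vehicle  miles
6    Amy   truck     79
7    Tom   sedan     46
8    Zoe   sedan     36
group by vehicle, min of miles:
vehicle
sedan    36
truck    79
Name: miles, dtype: int64
Hence 115.

115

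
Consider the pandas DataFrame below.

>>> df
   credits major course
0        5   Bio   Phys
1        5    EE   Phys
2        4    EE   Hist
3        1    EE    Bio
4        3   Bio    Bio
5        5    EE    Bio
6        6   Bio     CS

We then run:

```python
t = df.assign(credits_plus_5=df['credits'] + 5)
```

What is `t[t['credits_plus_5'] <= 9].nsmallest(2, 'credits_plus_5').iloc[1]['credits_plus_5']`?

8

add column credits_plus_5 = df['credits'] + 5:
   credits major course  credits_plus_5
0        5   Bio   Phys              10
1        5    EE   Phys              10
2        4    EE   Hist               9
3        1    EE    Bio               6
4        3   Bio    Bio               8
5        5    EE    Bio              10
6        6   Bio     CS              11
filter rows where credits_plus_5 <= 9:
   credits major course  credits_plus_5
2        4    EE   Hist               9
3        1    EE    Bio               6
4        3   Bio    Bio               8
take 2 rows with smallest credits_plus_5:
   credits major course  credits_plus_5
3        1    EE    Bio               6
4        3   Bio    Bio               8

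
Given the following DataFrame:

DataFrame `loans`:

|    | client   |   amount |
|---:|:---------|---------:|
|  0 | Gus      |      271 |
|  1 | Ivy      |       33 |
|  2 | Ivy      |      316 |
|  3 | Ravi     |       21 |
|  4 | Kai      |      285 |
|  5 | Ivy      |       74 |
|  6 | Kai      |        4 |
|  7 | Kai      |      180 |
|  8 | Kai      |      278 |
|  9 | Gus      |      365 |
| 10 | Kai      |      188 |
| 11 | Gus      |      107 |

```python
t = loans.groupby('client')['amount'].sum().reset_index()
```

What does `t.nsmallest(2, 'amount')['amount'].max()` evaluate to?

423

group by client, sum of amount:
client
Gus     743
Ivy     423
Kai     935
Ravi     21
Name: amount, dtype: int64
reset_index():
  client  amount
0    Gus     743
1    Ivy     423
2    Kai     935
3   Ravi      21
take 2 rows with smallest amount:
  client  amount
3   Ravi      21
1    Ivy     423
Then the max of column 'amount': 423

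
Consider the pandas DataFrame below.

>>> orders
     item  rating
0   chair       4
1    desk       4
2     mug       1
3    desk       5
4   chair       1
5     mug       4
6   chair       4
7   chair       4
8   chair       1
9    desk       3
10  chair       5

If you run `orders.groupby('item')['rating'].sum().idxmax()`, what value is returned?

group by item, sum of rating:
item
chair    19
desk     12
mug       5
Name: rating, dtype: int64

chair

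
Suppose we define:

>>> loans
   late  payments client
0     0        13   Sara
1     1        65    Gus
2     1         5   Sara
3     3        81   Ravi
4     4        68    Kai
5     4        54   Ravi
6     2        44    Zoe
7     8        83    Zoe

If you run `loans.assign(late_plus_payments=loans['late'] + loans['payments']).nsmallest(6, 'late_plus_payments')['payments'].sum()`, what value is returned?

249

add column late_plus_payments = loans['late'] + loans['payments']:
   late  payments client  late_plus_payments
0     0        13   Sara                  13
1     1        65    Gus                  66
2     1         5   Sara                   6
3     3        81   Ravi                  84
4     4        68    Kai                  72
5     4        54   Ravi                  58
6     2        44    Zoe                  46
7     8        83    Zoe                  91
take 6 rows with smallest late_plus_payments:
   late  payments client  late_plus_payments
2     1         5   Sara                   6
0     0        13   Sara                  13
6     2        44    Zoe                  46
5     4        54   Ravi                  58
1     1        65    Gus                  66
4     4        68    Kai                  72
Reading off the sum of column 'payments', we get 249.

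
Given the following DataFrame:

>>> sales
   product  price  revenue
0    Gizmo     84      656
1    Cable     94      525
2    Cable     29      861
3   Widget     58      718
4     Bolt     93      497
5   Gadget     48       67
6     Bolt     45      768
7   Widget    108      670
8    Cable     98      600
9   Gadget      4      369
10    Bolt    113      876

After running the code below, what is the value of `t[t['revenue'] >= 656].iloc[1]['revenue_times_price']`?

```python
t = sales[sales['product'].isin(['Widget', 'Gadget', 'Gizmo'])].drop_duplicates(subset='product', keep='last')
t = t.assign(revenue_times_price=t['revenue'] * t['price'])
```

72360

filter rows where product in ['Widget', 'Gadget', 'Gizmo']:
  product  price  revenue
0   Gizmo     84      656
3  Widget     58      718
5  Gadget     48       67
7  Widget    108      670
9  Gadget      4      369
drop duplicate product (keep=last):
  product  price  revenue
0   Gizmo     84      656
7  Widget    108      670
9  Gadget      4      369
add column revenue_times_price = t['revenue'] * t['price']:
  product  price  revenue  revenue_times_price
0   Gizmo     84      656                55104
7  Widget    108      670                72360
9  Gadget      4      369                 1476
filter rows where revenue >= 656:
  product  price  revenue  revenue_times_price
0   Gizmo     84      656                55104
7  Widget    108      670                72360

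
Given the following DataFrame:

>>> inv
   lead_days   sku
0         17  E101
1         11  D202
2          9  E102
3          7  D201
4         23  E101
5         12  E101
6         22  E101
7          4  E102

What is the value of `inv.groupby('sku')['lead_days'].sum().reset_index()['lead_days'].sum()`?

105

group by sku, sum of lead_days:
sku
D201     7
D202    11
E101    74
E102    13
Name: lead_days, dtype: int64
reset_index():
    sku  lead_days
0  D201          7
1  D202         11
2  E101         74
3  E102         13
Taking the sum of column 'lead_days' gives 105.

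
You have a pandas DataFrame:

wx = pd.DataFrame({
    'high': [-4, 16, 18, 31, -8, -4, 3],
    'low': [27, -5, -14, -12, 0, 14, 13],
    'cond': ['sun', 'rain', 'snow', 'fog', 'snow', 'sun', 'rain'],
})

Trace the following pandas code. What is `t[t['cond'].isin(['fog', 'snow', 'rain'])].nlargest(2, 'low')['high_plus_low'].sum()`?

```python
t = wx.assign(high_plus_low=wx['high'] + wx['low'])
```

add column high_plus_low = wx['high'] + wx['low']:
   high  low  cond  high_plus_low
0    -4   27   sun             23
1    16   -5  rain             11
2    18  -14  snow              4
3    31  -12   fog             19
4    -8    0  snow             -8
5    -4   14   sun             10
6     3   13  rain             16
filter rows where cond in ['fog', 'snow', 'rain']:
   high  low  cond  high_plus_low
1    16   -5  rain             11
2    18  -14  snow              4
3    31  -12   fog             19
4    -8    0  snow             -8
6     3   13  rain             16
take 2 rows with largest low:
   high  low  cond  high_plus_low
6     3   13  rain             16
4    -8    0  snow             -8
Taking the sum of column 'high_plus_low' gives 8.

8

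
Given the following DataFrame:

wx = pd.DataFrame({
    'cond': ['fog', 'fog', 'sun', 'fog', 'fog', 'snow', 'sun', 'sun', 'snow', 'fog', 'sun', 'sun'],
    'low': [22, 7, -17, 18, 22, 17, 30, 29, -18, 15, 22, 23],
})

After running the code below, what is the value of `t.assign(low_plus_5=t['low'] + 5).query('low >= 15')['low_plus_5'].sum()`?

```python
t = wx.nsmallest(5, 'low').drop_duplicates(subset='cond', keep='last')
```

42

take 5 rows with smallest low:
   cond  low
8  snow  -18
2   sun  -17
1   fog    7
9   fog   15
5  snow   17
drop duplicate cond (keep=last):
   cond  low
2   sun  -17
9   fog   15
5  snow   17
add column low_plus_5 = t['low'] + 5:
   cond  low  low_plus_5
2   sun  -17         -12
9   fog   15          20
5  snow   17          22
filter rows where low >= 15:
   cond  low  low_plus_5
9   fog   15          20
5  snow   17          22
Then the sum of column 'low_plus_5': 42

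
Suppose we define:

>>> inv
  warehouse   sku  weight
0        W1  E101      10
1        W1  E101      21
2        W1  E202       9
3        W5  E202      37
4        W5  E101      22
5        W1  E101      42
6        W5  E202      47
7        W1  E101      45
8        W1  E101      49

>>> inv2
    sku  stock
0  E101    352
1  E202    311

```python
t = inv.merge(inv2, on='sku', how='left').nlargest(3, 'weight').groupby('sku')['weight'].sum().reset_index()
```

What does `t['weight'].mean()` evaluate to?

70.5

merge on 'sku' (how='left') → 9 rows:
  warehouse   sku  weight  stock
0        W1  E101      10    352
1        W1  E101      21    352
2        W1  E202       9    311
3        W5  E202      37    311
4        W5  E101      22    352
5        W1  E101      42    352
6        W5  E202      47    311
7        W1  E101      45    352
8        W1  E101      49    352
take 3 rows with largest weight:
  warehouse   sku  weight  stock
8        W1  E101      49    352
6        W5  E202      47    311
7        W1  E101      45    352
group by sku, sum of weight:
sku
E101    94
E202    47
Name: weight, dtype: int64
reset_index():
    sku  weight
0  E101      94
1  E202      47
So mean() = 70.5.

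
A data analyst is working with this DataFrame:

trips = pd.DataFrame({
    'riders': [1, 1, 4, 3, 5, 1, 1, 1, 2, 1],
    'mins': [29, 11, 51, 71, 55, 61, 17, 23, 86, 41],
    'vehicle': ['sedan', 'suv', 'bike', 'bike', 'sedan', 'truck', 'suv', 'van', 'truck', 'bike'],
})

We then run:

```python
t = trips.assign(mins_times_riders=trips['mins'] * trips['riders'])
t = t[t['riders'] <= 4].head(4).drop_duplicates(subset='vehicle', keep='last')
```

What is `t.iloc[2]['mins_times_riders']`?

add column mins_times_riders = trips['mins'] * trips['riders']:
   riders  mins vehicle  mins_times_riders
0       1    29   sedan                 29
1       1    11     suv                 11
2       4    51    bike                204
3       3    71    bike                213
4       5    55   sedan                275
5       1    61   truck                 61
6       1    17     suv                 17
7       1    23     van                 23
8       2    86   truck                172
9       1    41    bike                 41
filter rows where riders <= 4:
   riders  mins vehicle  mins_times_riders
0       1    29   sedan                 29
1       1    11     suv                 11
2       4    51    bike                204
3       3    71    bike                213
5       1    61   truck                 61
6       1    17     suv                 17
7       1    23     van                 23
8       2    86   truck                172
9       1    41    bike                 41
take first 4 rows:
   riders  mins vehicle  mins_times_riders
0       1    29   sedan                 29
1       1    11     suv                 11
2       4    51    bike                204
3       3    71    bike                213
drop duplicate vehicle (keep=last):
   riders  mins vehicle  mins_times_riders
0       1    29   sedan                 29
1       1    11     suv                 11
3       3    71    bike                213
Reading off the value at position 2, column 'mins_times_riders', we get 213.

213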